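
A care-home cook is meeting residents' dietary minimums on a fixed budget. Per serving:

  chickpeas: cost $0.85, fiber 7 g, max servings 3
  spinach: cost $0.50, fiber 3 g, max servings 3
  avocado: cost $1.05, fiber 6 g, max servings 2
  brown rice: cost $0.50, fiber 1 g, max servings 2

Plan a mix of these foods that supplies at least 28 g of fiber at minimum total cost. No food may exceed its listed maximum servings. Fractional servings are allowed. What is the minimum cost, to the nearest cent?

$3.72

Cost per g of fiber: chickpeas $0.1214, spinach $0.1667, avocado $0.1750, brown rice $0.5000.
Take 3 servings of chickpeas: +21.0 g fiber for $2.55 (total $2.55, still need 7.0 g).
Take 2.333 servings of spinach: +7.0 g fiber for $1.17 (total $3.72, still need 0.0 g).
Greedy by cheapest-per-g is optimal for a single linear constraint, so the minimum cost is $3.72.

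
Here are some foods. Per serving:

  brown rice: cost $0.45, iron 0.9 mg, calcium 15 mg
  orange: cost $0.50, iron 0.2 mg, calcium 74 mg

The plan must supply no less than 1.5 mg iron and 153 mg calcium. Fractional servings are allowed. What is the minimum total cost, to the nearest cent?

This is a tiny linear program; its minimum lies at a vertex of the feasible set. List the vertices and price them.
brown rice only: max(1.5/0.9, 153/15) = 10.2 servings → $4.59.
orange only: max(1.5/0.2, 153/74) = 7.5 servings → $3.75.
brown rice + orange with both tight: 1.264 servings and 1.811 servings → $1.47.
So the least-cost plan costs $1.47.

$1.47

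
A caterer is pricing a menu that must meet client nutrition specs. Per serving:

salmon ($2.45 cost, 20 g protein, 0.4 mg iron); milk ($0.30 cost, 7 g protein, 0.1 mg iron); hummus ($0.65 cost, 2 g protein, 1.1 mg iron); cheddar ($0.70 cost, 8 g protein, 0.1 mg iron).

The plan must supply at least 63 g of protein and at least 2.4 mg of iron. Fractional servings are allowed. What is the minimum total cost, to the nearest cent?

$3.49

The cheapest plan sits at a corner of the feasible region — with two constraints it uses at most two foods.
salmon only: max(63/20, 2.4/0.4) = 6 servings → $14.70.
milk only: max(63/7, 2.4/0.1) = 24 servings → $7.20.
hummus only: max(63/2, 2.4/1.1) = 31.5 servings → $20.48.
cheddar only: max(63/8, 2.4/0.1) = 24 servings → $16.80.
salmon + milk: intersection lies outside the first quadrant.
salmon + hummus with both tight: 3.042 servings and 1.075 servings → $8.15.
salmon + cheddar: the both-tight solution has a negative serving — not a feasible corner.
milk + hummus with both tight: 8.6 servings and 1.4 servings → $3.49.
milk + cheddar with both targets exact would need a negative amount; discard.
hummus + cheddar with both tight: 1.5 servings and 7.5 servings → $6.22.
Cheapest feasible corner: $3.49.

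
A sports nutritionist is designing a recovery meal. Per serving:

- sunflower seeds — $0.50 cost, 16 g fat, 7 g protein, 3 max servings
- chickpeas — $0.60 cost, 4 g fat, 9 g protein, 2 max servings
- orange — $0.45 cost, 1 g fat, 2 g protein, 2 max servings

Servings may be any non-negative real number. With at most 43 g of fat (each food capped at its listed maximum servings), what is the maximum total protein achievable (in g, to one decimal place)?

36.4 g

Protein per g fat: chickpeas 2.25, orange 2, sunflower seeds 0.4375.
Take 2 servings of chickpeas: uses 8 g fat, +18.0 g protein (running total 18.0 g).
Take 2 servings of orange: uses 2 g fat, +4.0 g protein (running total 22.0 g).
Take 2.062 servings of sunflower seeds: uses 33 g fat, +14.4 g protein (running total 36.4 g).
Filling greedily by protein-per-g fat is optimal for one linear limit, giving 36.4 g.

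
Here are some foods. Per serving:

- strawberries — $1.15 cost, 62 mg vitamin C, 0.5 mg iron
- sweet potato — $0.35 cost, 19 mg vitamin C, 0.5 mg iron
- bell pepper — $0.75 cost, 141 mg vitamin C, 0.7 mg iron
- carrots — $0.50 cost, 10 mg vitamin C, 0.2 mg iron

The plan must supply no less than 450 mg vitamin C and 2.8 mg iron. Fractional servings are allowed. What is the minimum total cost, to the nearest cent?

strawberries only: max(450/62, 2.8/0.5) = 7.258 servings → $8.35.
sweet potato only: max(450/19, 2.8/0.5) = 23.68 servings → $8.29.
bell pepper only: max(450/141, 2.8/0.7) = 4 servings → $3.00.
carrots only: max(450/10, 2.8/0.2) = 45 servings → $22.50.
strawberries + sweet potato: the both-tight solution has a negative serving — not a feasible corner.
strawberries + bell pepper with both tight: 2.945 servings and 1.897 servings → $4.81.
strawberries + carrots: the both-tight solution has a negative serving — not a feasible corner.
sweet potato + bell pepper with both tight: 1.395 servings and 3.003 servings → $2.74.
sweet potato + carrots: intersection lies outside the first quadrant.
bell pepper + carrots with both tight: 2.925 servings and 3.764 servings → $4.08.
The minimum over all feasible corners is $2.74.

$2.74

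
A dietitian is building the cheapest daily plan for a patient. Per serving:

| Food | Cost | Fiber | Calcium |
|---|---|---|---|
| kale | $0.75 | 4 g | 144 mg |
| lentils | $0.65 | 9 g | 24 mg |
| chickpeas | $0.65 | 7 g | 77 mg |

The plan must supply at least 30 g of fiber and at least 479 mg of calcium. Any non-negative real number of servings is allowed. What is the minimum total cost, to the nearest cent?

$3.35

An LP optimum is at a vertex; with two nutrient constraints at most two foods are used. Check each candidate.
kale only: max(30/4, 479/144) = 7.5 servings → $5.62.
lentils only: max(30/9, 479/24) = 19.96 servings → $12.97.
chickpeas only: max(30/7, 479/77) = 6.221 servings → $4.04.
kale + lentils with both tight: 2.993 servings and 2.003 servings → $3.55.
kale + chickpeas with both tight: 1.49 servings and 3.434 servings → $3.35.
lentils + chickpeas: the both-tight solution has a negative serving — not a feasible corner.
So the least-cost plan costs $3.35.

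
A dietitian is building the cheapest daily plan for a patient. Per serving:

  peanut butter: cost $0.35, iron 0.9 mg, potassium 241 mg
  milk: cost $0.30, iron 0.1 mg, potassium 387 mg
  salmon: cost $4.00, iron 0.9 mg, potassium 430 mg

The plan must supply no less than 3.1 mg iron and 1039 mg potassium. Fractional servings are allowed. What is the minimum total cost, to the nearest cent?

Two binding constraints pin down two serving amounts, so the optimal mix uses at most two foods. The candidates are each food alone (scaled to the tighter of iron/potassium) and each pair with both constraints tight.
peanut butter only: max(3.1/0.9, 1039/241) = 4.311 servings → $1.51.
milk only: max(3.1/0.1, 1039/387) = 31 servings → $9.30.
salmon only: max(3.1/0.9, 1039/430) = 3.444 servings → $13.78.
peanut butter + milk with both tight: 3.38 servings and 0.5799 servings → $1.36.
peanut butter + salmon with both tight: 2.339 servings and 1.105 servings → $5.24.
milk + salmon: intersection lies outside the first quadrant.
Cheapest feasible corner: $1.36.

$1.36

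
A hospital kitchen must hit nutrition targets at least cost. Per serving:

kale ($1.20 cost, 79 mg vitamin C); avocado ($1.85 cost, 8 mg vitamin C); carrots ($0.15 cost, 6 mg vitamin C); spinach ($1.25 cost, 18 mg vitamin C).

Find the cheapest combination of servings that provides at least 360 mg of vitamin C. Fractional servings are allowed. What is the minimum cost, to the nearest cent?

Cost per mg of vitamin C: kale $0.0152, carrots $0.0250, spinach $0.0694, avocado $0.2313.
With no serving limits, use only kale: 360 mg / 79 mg = 4.557 servings × $1.20 = $5.47.

$5.47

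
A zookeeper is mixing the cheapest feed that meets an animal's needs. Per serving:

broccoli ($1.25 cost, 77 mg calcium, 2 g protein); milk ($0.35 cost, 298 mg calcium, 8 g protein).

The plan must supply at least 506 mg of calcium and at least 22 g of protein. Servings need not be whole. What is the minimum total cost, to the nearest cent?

$0.96

This is a tiny linear program; its minimum lies at a vertex of the feasible set. List the vertices and price them.
broccoli only: max(506/77, 22/2) = 11 servings → $13.75.
milk only: max(506/298, 22/8) = 2.75 servings → $0.96.
broccoli + milk: the both-tight solution has a negative serving — not a feasible corner.
The minimum over all feasible corners is $0.96.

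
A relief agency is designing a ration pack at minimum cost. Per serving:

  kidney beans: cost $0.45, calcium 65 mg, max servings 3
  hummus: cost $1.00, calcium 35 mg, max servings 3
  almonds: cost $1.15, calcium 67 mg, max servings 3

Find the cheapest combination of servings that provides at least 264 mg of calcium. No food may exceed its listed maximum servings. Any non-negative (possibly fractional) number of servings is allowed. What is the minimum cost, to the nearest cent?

Cost per mg of calcium: kidney beans $0.0069, almonds $0.0172, hummus $0.0286.
Take 3 servings of kidney beans: +195.0 mg calcium for $1.35 (total $1.35, still need 69.0 mg).
Take 1.03 servings of almonds: +69.0 mg calcium for $1.18 (total $2.53, still need 0.0 mg).
Filling from the cheapest source first is optimal under one linear minimum: $2.53.

$2.53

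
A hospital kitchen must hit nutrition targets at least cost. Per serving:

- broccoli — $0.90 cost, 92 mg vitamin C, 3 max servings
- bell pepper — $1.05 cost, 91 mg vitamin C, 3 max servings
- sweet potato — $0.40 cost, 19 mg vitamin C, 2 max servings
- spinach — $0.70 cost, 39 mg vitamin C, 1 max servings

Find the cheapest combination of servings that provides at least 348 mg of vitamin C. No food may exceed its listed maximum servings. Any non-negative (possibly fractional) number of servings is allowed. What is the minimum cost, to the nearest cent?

Cost per mg of vitamin C: broccoli $0.0098, bell pepper $0.0115, spinach $0.0179, sweet potato $0.0211.
Take 3 servings of broccoli: +276.0 mg vitamin C for $2.70 (total $2.70, still need 72.0 mg).
Take 0.7912 servings of bell pepper: +72.0 mg vitamin C for $0.83 (total $3.53, still need 0.0 mg).
Filling from the cheapest source first is optimal under one linear minimum: $3.53.

$3.53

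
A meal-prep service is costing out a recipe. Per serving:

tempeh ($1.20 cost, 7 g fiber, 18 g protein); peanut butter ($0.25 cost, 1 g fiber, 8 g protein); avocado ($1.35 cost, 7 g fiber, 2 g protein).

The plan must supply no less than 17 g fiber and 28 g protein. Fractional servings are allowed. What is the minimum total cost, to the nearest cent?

$2.91

An LP optimum is at a vertex; with two nutrient constraints at most two foods are used. Check each candidate.
tempeh only: max(17/7, 28/18) = 2.429 servings → $2.91.
peanut butter only: max(17/1, 28/8) = 17 servings → $4.25.
avocado only: max(17/7, 28/2) = 14 servings → $18.90.
tempeh + peanut butter: intersection lies outside the first quadrant.
tempeh + avocado with both tight: 1.446 servings and 0.9821 servings → $3.06.
peanut butter + avocado with both tight: 3 servings and 2 servings → $3.45.
So the least-cost plan costs $2.91.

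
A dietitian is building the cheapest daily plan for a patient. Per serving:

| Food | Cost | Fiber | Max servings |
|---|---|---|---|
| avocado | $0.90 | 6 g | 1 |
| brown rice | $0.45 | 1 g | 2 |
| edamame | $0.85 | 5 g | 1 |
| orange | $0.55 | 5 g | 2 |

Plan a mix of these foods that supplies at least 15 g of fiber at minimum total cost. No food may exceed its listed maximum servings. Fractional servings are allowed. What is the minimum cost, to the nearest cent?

$1.85

Cost per g of fiber: orange $0.1100, avocado $0.1500, edamame $0.1700, brown rice $0.4500.
Take 2 servings of orange: +10.0 g fiber for $1.10 (total $1.10, still need 5.0 g).
Take 0.8333 servings of avocado: +5.0 g fiber for $0.75 (total $1.85, still need 0.0 g).
Greedy by cheapest-per-g is optimal for a single linear constraint, so the minimum cost is $1.85.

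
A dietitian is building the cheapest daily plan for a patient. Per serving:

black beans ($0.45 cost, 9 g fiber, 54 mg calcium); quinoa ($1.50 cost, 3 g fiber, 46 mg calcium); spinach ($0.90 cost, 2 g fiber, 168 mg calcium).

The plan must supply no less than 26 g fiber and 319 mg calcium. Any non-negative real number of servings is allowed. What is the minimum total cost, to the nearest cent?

Minimising a linear cost over {fiber ≥ 26, calcium ≥ 319, servings ≥ 0} — the optimum is at a vertex, using one or two foods.
black beans only: max(26/9, 319/54) = 5.907 servings → $2.66.
quinoa only: max(26/3, 319/46) = 8.667 servings → $13.00.
spinach only: max(26/2, 319/168) = 13 servings → $11.70.
black beans + quinoa with both tight: 0.9484 servings and 5.821 servings → $9.16.
black beans + spinach with both tight: 2.657 servings and 1.045 servings → $2.14.
quinoa + spinach: the both-tight solution has a negative serving — not a feasible corner.
So the least-cost plan costs $2.14.

$2.14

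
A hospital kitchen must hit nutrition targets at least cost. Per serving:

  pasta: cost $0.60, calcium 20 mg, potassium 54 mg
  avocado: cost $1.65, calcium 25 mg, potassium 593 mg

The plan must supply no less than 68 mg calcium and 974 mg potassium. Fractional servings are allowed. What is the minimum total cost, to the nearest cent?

pasta only: max(68/20, 974/54) = 18.04 servings → $10.82.
avocado only: max(68/25, 974/593) = 2.72 servings → $4.49.
pasta + avocado with both tight: 1.52 servings and 1.504 servings → $3.39.
Cheapest feasible corner: $3.39.

$3.39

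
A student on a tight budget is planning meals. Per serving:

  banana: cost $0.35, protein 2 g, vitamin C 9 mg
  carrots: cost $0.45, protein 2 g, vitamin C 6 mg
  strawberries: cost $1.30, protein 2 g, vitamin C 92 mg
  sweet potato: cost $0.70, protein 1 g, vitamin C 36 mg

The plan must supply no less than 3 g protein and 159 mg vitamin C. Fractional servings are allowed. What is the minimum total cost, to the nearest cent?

$2.25

banana only: max(3/2, 159/9) = 17.67 servings → $6.18.
carrots only: max(3/2, 159/6) = 26.5 servings → $11.93.
strawberries only: max(3/2, 159/92) = 1.728 servings → $2.25.
sweet potato only: max(3/1, 159/36) = 4.417 servings → $3.09.
banana + carrots: intersection lies outside the first quadrant.
banana + strawberries with both targets exact would need a negative amount; discard.
banana + sweet potato: the both-tight solution has a negative serving — not a feasible corner.
carrots + strawberries with both targets exact would need a negative amount; discard.
carrots + sweet potato with both targets exact would need a negative amount; discard.
strawberries + sweet potato: the both-tight solution has a negative serving — not a feasible corner.
So the least-cost plan costs $2.25.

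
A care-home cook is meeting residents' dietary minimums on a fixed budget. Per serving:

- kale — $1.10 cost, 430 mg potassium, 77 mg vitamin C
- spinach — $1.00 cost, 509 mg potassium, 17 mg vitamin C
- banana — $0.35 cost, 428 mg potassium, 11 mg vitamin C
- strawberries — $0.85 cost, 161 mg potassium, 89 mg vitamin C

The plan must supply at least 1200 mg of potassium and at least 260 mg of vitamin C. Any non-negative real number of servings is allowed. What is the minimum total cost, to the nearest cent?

$2.92

Compare the cost at each extreme point of the feasible region.
kale only: max(1200/430, 260/77) = 3.377 servings → $3.71.
spinach only: max(1200/509, 260/17) = 15.29 servings → $15.29.
banana only: max(1200/428, 260/11) = 23.64 servings → $8.27.
strawberries only: max(1200/161, 260/89) = 7.453 servings → $6.34.
kale + spinach: the both-tight solution has a negative serving — not a feasible corner.
kale + banana: intersection lies outside the first quadrant.
kale + strawberries with both tight: 2.51 servings and 0.7498 servings → $3.40.
spinach + banana: intersection lies outside the first quadrant.
spinach + strawberries with both tight: 1.526 servings and 2.63 servings → $3.76.
banana + strawberries with both tight: 1.788 servings and 2.7 servings → $2.92.
Cheapest feasible corner: $2.92.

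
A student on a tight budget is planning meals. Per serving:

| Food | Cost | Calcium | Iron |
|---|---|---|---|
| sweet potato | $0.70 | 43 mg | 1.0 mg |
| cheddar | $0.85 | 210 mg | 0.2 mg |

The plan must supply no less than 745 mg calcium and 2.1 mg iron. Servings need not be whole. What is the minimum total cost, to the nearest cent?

sweet potato only: max(745/43, 2.1/1.0) = 17.33 servings → $12.13.
cheddar only: max(745/210, 2.1/0.2) = 10.5 servings → $8.93.
sweet potato + cheddar with both tight: 1.45 servings and 3.251 servings → $3.78.
The minimum over all feasible corners is $3.78.

$3.78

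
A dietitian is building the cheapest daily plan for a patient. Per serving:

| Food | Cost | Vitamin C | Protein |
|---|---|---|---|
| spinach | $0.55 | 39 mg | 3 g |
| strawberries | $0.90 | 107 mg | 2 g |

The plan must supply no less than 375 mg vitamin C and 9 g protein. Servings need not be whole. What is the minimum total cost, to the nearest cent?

$3.35

The cheapest plan sits at a corner of the feasible region — with two constraints it uses at most two foods.
spinach only: max(375/39, 9/3) = 9.615 servings → $5.29.
strawberries only: max(375/107, 9/2) = 4.5 servings → $4.05.
spinach + strawberries with both tight: 0.8765 servings and 3.185 servings → $3.35.
So the least-cost plan costs $3.35.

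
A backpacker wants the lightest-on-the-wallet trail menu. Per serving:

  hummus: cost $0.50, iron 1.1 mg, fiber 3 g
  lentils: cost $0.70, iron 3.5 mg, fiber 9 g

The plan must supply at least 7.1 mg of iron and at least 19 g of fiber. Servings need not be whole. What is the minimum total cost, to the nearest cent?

hummus only: max(7.1/1.1, 19/3) = 6.455 servings → $3.23.
lentils only: max(7.1/3.5, 19/9) = 2.111 servings → $1.48.
hummus + lentils with both tight: 4.333 servings and 0.6667 servings → $2.63.
The minimum over all feasible corners is $1.48.

$1.48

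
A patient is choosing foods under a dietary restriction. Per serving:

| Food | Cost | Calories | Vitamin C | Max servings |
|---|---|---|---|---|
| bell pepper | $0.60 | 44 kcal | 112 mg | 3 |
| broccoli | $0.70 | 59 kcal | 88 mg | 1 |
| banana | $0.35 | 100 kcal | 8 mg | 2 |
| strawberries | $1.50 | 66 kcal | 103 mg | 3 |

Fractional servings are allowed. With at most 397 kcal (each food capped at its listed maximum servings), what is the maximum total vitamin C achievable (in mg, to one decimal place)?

Vitamin C per kcal: bell pepper 2.545, strawberries 1.561, broccoli 1.492, banana 0.08.
Take 3 servings of bell pepper: uses 132 kcal, +336.0 mg vitamin C (running total 336.0 mg).
Take 3 servings of strawberries: uses 198 kcal, +309.0 mg vitamin C (running total 645.0 mg).
Take 1 serving of broccoli: uses 59 kcal, +88.0 mg vitamin C (running total 733.0 mg).
Take 0.08 servings of banana: uses 8 kcal, +0.6 mg vitamin C (running total 733.6 mg).
Greedy by best ratio exhausts the calories allowance optimally: 733.6 mg.

733.6 mg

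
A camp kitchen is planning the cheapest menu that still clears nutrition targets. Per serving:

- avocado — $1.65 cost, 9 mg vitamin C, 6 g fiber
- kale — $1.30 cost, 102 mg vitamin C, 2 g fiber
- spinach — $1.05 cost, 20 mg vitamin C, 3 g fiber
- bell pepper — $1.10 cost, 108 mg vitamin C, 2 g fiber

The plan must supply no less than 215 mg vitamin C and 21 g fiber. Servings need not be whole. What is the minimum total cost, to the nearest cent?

Two binding constraints pin down two serving amounts, so the optimal mix uses at most two foods. The candidates are each food alone (scaled to the tighter of vitamin C/fiber) and each pair with both constraints tight.
avocado only: max(215/9, 21/6) = 23.89 servings → $39.42.
kale only: max(215/102, 21/2) = 10.5 servings → $13.65.
spinach only: max(215/20, 21/3) = 10.75 servings → $11.29.
bell pepper only: max(215/108, 21/2) = 10.5 servings → $11.55.
avocado + kale with both tight: 2.882 servings and 1.854 servings → $7.17.
avocado + spinach: the both-tight solution has a negative serving — not a feasible corner.
avocado + bell pepper with both tight: 2.917 servings and 1.748 servings → $6.74.
kale + spinach with both tight: 0.8459 servings and 6.436 servings → $7.86.
kale + bell pepper: intersection lies outside the first quadrant.
spinach + bell pepper with both tight: 6.472 servings and 0.7923 servings → $7.67.
The minimum over all feasible corners is $6.74.

$6.74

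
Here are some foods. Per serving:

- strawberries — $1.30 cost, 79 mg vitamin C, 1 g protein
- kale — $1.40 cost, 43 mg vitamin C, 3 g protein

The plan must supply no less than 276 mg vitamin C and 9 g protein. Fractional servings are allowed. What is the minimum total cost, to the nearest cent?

With two linear requirements the optimum uses one or two foods; enumerate the corners.
strawberries only: max(276/79, 9/1) = 9 servings → $11.70.
kale only: max(276/43, 9/3) = 6.419 servings → $8.99.
strawberries + kale with both tight: 2.273 servings and 2.242 servings → $6.09.
Cheapest feasible corner: $6.09.

$6.09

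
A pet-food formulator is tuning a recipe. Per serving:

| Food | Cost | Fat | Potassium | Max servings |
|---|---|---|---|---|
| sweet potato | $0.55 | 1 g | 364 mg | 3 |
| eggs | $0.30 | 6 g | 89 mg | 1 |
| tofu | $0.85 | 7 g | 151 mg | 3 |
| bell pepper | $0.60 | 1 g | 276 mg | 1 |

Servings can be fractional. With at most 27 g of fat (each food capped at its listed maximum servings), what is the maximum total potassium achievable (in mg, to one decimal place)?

Potassium per g fat: sweet potato 364, bell pepper 276, tofu 21.57, eggs 14.83.
Take 3 servings of sweet potato: uses 3 g fat, +1092.0 mg potassium (running total 1092.0 mg).
Take 1 serving of bell pepper: uses 1 g fat, +276.0 mg potassium (running total 1368.0 mg).
Take 3 servings of tofu: uses 21 g fat, +453.0 mg potassium (running total 1821.0 mg).
Take 0.3333 servings of eggs: uses 2 g fat, +29.7 mg potassium (running total 1850.7 mg).
Greedy by best ratio exhausts the fat allowance optimally: 1850.7 mg.

1850.7 mg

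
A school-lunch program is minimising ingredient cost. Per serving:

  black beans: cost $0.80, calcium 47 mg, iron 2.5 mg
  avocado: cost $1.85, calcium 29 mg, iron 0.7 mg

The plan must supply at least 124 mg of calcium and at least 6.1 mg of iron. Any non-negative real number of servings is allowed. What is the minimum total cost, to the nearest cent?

$2.11

With two linear requirements the optimum uses one or two foods; enumerate the corners.
black beans only: max(124/47, 6.1/2.5) = 2.638 servings → $2.11.
avocado only: max(124/29, 6.1/0.7) = 8.714 servings → $16.12.
black beans + avocado with both tight: 2.275 servings and 0.5884 servings → $2.91.
The minimum over all feasible corners is $2.11.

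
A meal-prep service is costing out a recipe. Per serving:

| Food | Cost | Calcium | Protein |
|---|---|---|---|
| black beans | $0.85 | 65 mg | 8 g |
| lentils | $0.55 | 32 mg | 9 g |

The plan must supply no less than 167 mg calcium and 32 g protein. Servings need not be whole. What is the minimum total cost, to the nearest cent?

$2.48

An LP optimum is at a vertex; with two nutrient constraints at most two foods are used. Check each candidate.
black beans only: max(167/65, 32/8) = 4 servings → $3.40.
lentils only: max(167/32, 32/9) = 5.219 servings → $2.87.
black beans + lentils with both tight: 1.456 servings and 2.261 servings → $2.48.
The minimum over all feasible corners is $2.48.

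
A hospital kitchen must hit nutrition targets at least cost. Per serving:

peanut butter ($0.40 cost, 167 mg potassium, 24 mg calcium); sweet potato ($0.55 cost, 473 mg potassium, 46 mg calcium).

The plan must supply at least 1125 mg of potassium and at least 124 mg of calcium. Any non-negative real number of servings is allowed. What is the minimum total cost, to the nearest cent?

$1.48

An LP optimum is at a vertex; with two nutrient constraints at most two foods are used. Check each candidate.
peanut butter only: max(1125/167, 124/24) = 6.737 servings → $2.69.
sweet potato only: max(1125/473, 124/46) = 2.696 servings → $1.48.
peanut butter + sweet potato with both tight: 1.881 servings and 1.714 servings → $1.70.
Cheapest feasible corner: $1.48.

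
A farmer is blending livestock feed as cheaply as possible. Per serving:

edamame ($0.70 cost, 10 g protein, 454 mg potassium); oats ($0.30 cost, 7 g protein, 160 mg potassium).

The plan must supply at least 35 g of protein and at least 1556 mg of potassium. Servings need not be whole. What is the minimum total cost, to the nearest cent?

$2.41

For a min-cost LP with two ≥-constraints, a basic feasible solution has at most two positive variables.
edamame only: max(35/10, 1556/454) = 3.5 servings → $2.45.
oats only: max(35/7, 1556/160) = 9.725 servings → $2.92.
edamame + oats with both tight: 3.354 servings and 0.2091 servings → $2.41.
Cheapest feasible corner: $2.41.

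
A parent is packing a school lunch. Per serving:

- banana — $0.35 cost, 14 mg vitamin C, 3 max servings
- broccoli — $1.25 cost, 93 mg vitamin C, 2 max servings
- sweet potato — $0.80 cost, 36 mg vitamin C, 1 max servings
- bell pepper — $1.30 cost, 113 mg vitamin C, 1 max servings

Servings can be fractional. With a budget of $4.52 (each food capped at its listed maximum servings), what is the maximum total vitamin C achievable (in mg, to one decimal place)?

331.4 mg

Vitamin C per dollar: bell pepper 86.92, broccoli 74.4, sweet potato 45, banana 40.
Take 1 serving of bell pepper: spends $1.30, +113.0 mg vitamin C (running total 113.0 mg).
Take 2 servings of broccoli: spends $2.50, +186.0 mg vitamin C (running total 299.0 mg).
Take 0.9 servings of sweet potato: spends $0.72, +32.4 mg vitamin C (running total 331.4 mg).
Filling greedily by vitamin C-per-dollar is optimal for one linear limit, giving 331.4 mg.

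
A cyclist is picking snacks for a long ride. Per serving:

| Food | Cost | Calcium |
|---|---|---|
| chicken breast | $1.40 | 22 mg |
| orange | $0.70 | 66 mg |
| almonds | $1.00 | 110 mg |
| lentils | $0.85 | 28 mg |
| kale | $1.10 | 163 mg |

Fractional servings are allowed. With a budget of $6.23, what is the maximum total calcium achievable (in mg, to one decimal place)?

Calcium per dollar: kale 148.2, almonds 110, orange 94.29, lentils 32.94, chicken breast 15.71.
With no serving limits, spend the whole cost allowance on kale: $6.23 / $1.10 × 163 mg = 923.2 mg.

923.2 mg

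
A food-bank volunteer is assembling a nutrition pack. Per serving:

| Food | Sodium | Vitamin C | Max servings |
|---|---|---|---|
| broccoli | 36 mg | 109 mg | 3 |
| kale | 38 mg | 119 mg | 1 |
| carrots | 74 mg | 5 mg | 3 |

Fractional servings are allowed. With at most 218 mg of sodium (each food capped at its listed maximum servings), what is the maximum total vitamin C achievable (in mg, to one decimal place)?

450.9 mg

Vitamin C per mg sodium: kale 3.132, broccoli 3.028, carrots 0.06757.
Take 1 serving of kale: uses 38 mg sodium, +119.0 mg vitamin C (running total 119.0 mg).
Take 3 servings of broccoli: uses 108 mg sodium, +327.0 mg vitamin C (running total 446.0 mg).
Take 0.973 servings of carrots: uses 72 mg sodium, +4.9 mg vitamin C (running total 450.9 mg).
Filling greedily by vitamin C-per-mg sodium is optimal for one linear limit, giving 450.9 mg.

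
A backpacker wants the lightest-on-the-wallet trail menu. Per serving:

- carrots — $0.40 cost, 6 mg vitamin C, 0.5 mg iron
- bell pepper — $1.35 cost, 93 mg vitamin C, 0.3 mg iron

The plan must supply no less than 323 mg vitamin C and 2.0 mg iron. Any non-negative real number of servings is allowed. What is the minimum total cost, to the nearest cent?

Two binding constraints pin down two serving amounts, so the optimal mix uses at most two foods. The candidates are each food alone (scaled to the tighter of vitamin C/iron) and each pair with both constraints tight.
carrots only: max(323/6, 2.0/0.5) = 53.83 servings → $21.53.
bell pepper only: max(323/93, 2.0/0.3) = 6.667 servings → $9.00.
carrots + bell pepper with both tight: 1.993 servings and 3.345 servings → $5.31.
The minimum over all feasible corners is $5.31.

$5.31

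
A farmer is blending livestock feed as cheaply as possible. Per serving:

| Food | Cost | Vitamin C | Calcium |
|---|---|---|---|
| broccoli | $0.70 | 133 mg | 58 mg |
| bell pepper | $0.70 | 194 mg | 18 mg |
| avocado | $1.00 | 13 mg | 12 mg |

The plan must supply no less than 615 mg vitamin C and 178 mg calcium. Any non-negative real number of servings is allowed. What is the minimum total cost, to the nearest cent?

$2.80

A basic optimal solution has at most two foods positive. Try each food alone and each pair with both targets met exactly.
broccoli only: max(615/133, 178/58) = 4.624 servings → $3.24.
bell pepper only: max(615/194, 178/18) = 9.889 servings → $6.92.
avocado only: max(615/13, 178/12) = 47.31 servings → $47.31.
broccoli + bell pepper with both tight: 2.649 servings and 1.354 servings → $2.80.
broccoli + avocado with both targets exact would need a negative amount; discard.
bell pepper + avocado with both tight: 2.419 servings and 11.2 servings → $12.90.
So the least-cost plan costs $2.80.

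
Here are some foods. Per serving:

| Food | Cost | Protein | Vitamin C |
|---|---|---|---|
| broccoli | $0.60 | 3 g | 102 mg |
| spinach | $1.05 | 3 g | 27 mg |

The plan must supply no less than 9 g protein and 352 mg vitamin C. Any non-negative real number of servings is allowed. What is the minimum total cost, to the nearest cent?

$2.07

The cheapest plan sits at a corner of the feasible region — with two constraints it uses at most two foods.
broccoli only: max(9/3, 352/102) = 3.451 servings → $2.07.
spinach only: max(9/3, 352/27) = 13.04 servings → $13.69.
broccoli + spinach with both targets exact would need a negative amount; discard.
So the least-cost plan costs $2.07.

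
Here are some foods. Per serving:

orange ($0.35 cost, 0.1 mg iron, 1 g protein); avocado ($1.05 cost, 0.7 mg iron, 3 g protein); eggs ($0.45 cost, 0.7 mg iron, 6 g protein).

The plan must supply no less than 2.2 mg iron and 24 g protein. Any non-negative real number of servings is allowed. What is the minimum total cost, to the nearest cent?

A basic optimal solution has at most two foods positive. Try each food alone and each pair with both targets met exactly.
orange only: max(2.2/0.1, 24/1) = 24 servings → $8.40.
avocado only: max(2.2/0.7, 24/3) = 8 servings → $8.40.
eggs only: max(2.2/0.7, 24/6) = 4 servings → $1.80.
orange + avocado: the both-tight solution has a negative serving — not a feasible corner.
orange + eggs with both targets exact would need a negative amount; discard.
avocado + eggs: the both-tight solution has a negative serving — not a feasible corner.
Cheapest feasible corner: $1.80.

$1.80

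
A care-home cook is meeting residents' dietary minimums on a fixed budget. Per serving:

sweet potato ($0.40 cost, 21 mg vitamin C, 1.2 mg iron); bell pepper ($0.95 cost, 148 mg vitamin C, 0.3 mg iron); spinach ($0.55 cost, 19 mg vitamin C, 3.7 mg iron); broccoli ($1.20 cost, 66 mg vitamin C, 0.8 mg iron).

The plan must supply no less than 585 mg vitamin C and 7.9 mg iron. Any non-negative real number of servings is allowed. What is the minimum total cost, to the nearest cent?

$4.54

Two binding constraints pin down two serving amounts, so the optimal mix uses at most two foods. The candidates are each food alone (scaled to the tighter of vitamin C/iron) and each pair with both constraints tight.
sweet potato only: max(585/21, 7.9/1.2) = 27.86 servings → $11.14.
bell pepper only: max(585/148, 7.9/0.3) = 26.33 servings → $25.02.
spinach only: max(585/19, 7.9/3.7) = 30.79 servings → $16.93.
broccoli only: max(585/66, 7.9/0.8) = 9.875 servings → $11.85.
sweet potato + bell pepper with both tight: 5.801 servings and 3.13 servings → $5.29.
sweet potato + spinach with both targets exact would need a negative amount; discard.
sweet potato + broccoli with both tight: 0.8558 servings and 8.591 servings → $10.65.
bell pepper + spinach with both tight: 3.717 servings and 1.834 servings → $4.54.
bell pepper + broccoli: the both-tight solution has a negative serving — not a feasible corner.
spinach + broccoli with both tight: 0.2332 servings and 8.797 servings → $10.68.
Cheapest feasible corner: $4.54.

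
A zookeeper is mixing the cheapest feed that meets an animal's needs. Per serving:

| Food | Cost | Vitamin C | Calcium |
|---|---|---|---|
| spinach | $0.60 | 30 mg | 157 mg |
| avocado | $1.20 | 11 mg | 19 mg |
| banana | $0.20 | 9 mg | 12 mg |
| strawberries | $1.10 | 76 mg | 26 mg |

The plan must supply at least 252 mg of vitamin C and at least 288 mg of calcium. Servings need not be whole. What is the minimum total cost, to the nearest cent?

This is a tiny linear program; its minimum lies at a vertex of the feasible set. List the vertices and price them.
spinach only: max(252/30, 288/157) = 8.4 servings → $5.04.
avocado only: max(252/11, 288/19) = 22.91 servings → $27.49.
banana only: max(252/9, 288/12) = 28 servings → $5.60.
strawberries only: max(252/76, 288/26) = 11.08 servings → $12.18.
spinach + avocado: intersection lies outside the first quadrant.
spinach + banana with both targets exact would need a negative amount; discard.
spinach + strawberries with both tight: 1.375 servings and 2.773 servings → $3.88.
avocado + banana: the both-tight solution has a negative serving — not a feasible corner.
avocado + strawberries with both tight: 13.24 servings and 1.399 servings → $17.43.
banana + strawberries with both tight: 22.62 servings and 0.6372 servings → $5.22.
So the least-cost plan costs $3.88.

$3.88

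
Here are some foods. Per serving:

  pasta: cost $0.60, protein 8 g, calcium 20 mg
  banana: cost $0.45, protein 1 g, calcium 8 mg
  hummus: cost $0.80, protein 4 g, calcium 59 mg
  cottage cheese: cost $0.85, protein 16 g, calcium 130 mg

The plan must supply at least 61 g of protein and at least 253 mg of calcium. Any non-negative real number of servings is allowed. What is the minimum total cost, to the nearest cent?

With two linear requirements the optimum uses one or two foods; enumerate the corners.
pasta only: max(61/8, 253/20) = 12.65 servings → $7.59.
banana only: max(61/1, 253/8) = 61 servings → $27.45.
hummus only: max(61/4, 253/59) = 15.25 servings → $12.20.
cottage cheese only: max(61/16, 253/130) = 3.812 servings → $3.24.
pasta + banana with both tight: 5.341 servings and 18.27 servings → $11.43.
pasta + hummus with both tight: 6.599 servings and 2.051 servings → $5.60.
pasta + cottage cheese with both tight: 5.392 servings and 1.117 servings → $4.18.
banana + hummus with both targets exact would need a negative amount; discard.
banana + cottage cheese with both targets exact would need a negative amount; discard.
hummus + cottage cheese: intersection lies outside the first quadrant.
Cheapest feasible corner: $3.24.

$3.24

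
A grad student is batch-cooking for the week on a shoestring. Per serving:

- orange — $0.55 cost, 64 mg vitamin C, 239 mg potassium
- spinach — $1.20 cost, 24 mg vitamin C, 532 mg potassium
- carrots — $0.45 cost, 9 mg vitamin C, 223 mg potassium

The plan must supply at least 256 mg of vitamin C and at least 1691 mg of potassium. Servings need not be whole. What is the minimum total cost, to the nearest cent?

$3.65

For a min-cost LP with two ≥-constraints, a basic feasible solution has at most two positive variables.
orange only: max(256/64, 1691/239) = 7.075 servings → $3.89.
spinach only: max(256/24, 1691/532) = 10.67 servings → $12.80.
carrots only: max(256/9, 1691/223) = 28.44 servings → $12.80.
orange + spinach with both tight: 3.377 servings and 1.661 servings → $3.85.
orange + carrots with both tight: 3.454 servings and 3.881 servings → $3.65.
spinach + carrots: the both-tight solution has a negative serving — not a feasible corner.
So the least-cost plan costs $3.65.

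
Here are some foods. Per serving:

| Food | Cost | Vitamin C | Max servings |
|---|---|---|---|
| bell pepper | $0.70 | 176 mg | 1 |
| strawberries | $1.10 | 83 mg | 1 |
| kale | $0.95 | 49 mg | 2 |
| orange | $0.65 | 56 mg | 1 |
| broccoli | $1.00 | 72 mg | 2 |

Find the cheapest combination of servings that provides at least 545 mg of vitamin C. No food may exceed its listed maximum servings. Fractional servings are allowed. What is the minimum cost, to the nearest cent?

Cost per mg of vitamin C: bell pepper $0.0040, orange $0.0116, strawberries $0.0133, broccoli $0.0139, kale $0.0194.
Take 1 serving of bell pepper: +176.0 mg vitamin C for $0.70 (total $0.70, still need 369.0 mg).
Take 1 serving of orange: +56.0 mg vitamin C for $0.65 (total $1.35, still need 313.0 mg).
Take 1 serving of strawberries: +83.0 mg vitamin C for $1.10 (total $2.45, still need 230.0 mg).
Take 2 servings of broccoli: +144.0 mg vitamin C for $2.00 (total $4.45, still need 86.0 mg).
Take 1.755 servings of kale: +86.0 mg vitamin C for $1.67 (total $6.12, still need 0.0 mg).
Filling from the cheapest source first is optimal under one linear minimum: $6.12.

$6.12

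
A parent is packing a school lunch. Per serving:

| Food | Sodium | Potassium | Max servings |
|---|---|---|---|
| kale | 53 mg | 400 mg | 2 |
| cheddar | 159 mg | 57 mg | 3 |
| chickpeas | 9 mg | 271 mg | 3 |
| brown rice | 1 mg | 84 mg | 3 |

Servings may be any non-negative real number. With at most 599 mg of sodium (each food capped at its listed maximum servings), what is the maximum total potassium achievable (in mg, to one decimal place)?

2031.0 mg

Potassium per mg sodium: brown rice 84, chickpeas 30.11, kale 7.547, cheddar 0.3585.
Take 3 servings of brown rice: uses 3 mg sodium, +252.0 mg potassium (running total 252.0 mg).
Take 3 servings of chickpeas: uses 27 mg sodium, +813.0 mg potassium (running total 1065.0 mg).
Take 2 servings of kale: uses 106 mg sodium, +800.0 mg potassium (running total 1865.0 mg).
Take 2.912 servings of cheddar: uses 463 mg sodium, +166.0 mg potassium (running total 2031.0 mg).
Filling greedily by potassium-per-mg sodium is optimal for one linear limit, giving 2031.0 mg.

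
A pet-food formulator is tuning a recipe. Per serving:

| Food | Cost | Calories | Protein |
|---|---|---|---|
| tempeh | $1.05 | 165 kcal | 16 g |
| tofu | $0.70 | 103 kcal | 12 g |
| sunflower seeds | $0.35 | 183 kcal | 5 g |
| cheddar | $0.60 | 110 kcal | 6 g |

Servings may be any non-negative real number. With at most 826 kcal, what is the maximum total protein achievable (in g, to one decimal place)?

96.2 g

Protein per kcal: tofu 0.1165, tempeh 0.09697, cheddar 0.05455, sunflower seeds 0.02732.
With no serving limits, spend the whole calories allowance on tofu: 826 kcal / 103 kcal × 12 g = 96.2 g.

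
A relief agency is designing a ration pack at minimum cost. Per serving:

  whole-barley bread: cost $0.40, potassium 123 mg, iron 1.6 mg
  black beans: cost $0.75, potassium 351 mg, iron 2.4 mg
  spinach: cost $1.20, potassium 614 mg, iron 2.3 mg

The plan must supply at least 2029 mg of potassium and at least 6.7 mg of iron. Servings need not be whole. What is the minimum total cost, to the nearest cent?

The cheapest plan sits at a corner of the feasible region — with two constraints it uses at most two foods.
whole-barley bread only: max(2029/123, 6.7/1.6) = 16.5 servings → $6.60.
black beans only: max(2029/351, 6.7/2.4) = 5.781 servings → $4.34.
spinach only: max(2029/614, 6.7/2.3) = 3.305 servings → $3.97.
whole-barley bread + black beans with both targets exact would need a negative amount; discard.
whole-barley bread + spinach with both targets exact would need a negative amount; discard.
black beans + spinach: the both-tight solution has a negative serving — not a feasible corner.
So the least-cost plan costs $3.97.

$3.97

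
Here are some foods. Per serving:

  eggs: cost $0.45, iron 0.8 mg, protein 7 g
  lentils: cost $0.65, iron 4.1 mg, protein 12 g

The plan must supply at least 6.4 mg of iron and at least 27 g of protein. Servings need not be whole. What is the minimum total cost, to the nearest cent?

This is a tiny linear program; its minimum lies at a vertex of the feasible set. List the vertices and price them.
eggs only: max(6.4/0.8, 27/7) = 8 servings → $3.60.
lentils only: max(6.4/4.1, 27/12) = 2.25 servings → $1.46.
eggs + lentils with both tight: 1.775 servings and 1.215 servings → $1.59.
So the least-cost plan costs $1.46.

$1.46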